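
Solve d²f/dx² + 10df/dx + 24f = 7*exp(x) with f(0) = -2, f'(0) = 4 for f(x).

f = -47*exp(-4*x)/10 + exp(x)/5 + 5*exp(-6*x)/2

Characteristic equation r² + 10r + 24 = 0 factors as (r + 6)(r + 4) = 0, so r = -6, -4.
Hence f_h = C1*exp(-6*x) + C2*exp(-4*x).
Try f_p = A*exp(x). Substituting into the equation and dividing by exp(x) gives A = 1/5, so f_p = exp(x)/5.
General solution: f = exp(x)/5 + C1*exp(-6*x) + C2*exp(-4*x).
Apply the initial conditions: f(0) = 1/5 + C1 + C2 = -2 and f'(0) = 1/5 - 6*C1 - 4*C2 = 4. Solving gives C1 = 5/2, C2 = -47/10.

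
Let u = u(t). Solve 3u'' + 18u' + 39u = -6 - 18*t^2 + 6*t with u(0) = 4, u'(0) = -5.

u = -770/2197 - 6*t**2/13 + 98*t/169 + 9558*cos(2*t)*exp(-3*t)/2197 + 16415*exp(-3*t)*sin(2*t)/4394

Divide through by 3: u'' + 6u' + 13u = -2 - 6*t^2 + 2*t.
Characteristic equation r² + 6r + 13 = 0 has discriminant (6)² - 4·(13) = -16 < 0, so r = -3 ± 2i.
Hence u_h = C1*cos(2*t)*exp(-3*t) + C2*exp(-3*t)*sin(2*t).
For the particular solution try u_p = A0 + A1*t + A2*t^2. Substituting and matching coefficients of each power of t gives A0 = -770/2197, A1 = 98/169, A2 = -6/13, so u_p = -770/2197 - 6*t^2/13 + 98*t/169.
General solution: u = -770/2197 - 6*t^2/13 + 98*t/169 + C1*cos(2*t)*exp(-3*t) + C2*exp(-3*t)*sin(2*t).
Apply the initial conditions: u(0) = -770/2197 + C1 = 4 and u'(0) = 98/169 - 3*C1 + 2*C2 = -5. Solving gives C1 = 9558/2197, C2 = 16415/4394.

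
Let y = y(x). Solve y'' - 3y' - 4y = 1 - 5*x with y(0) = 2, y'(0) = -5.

Characteristic equation r² - 3r - 4 = 0 factors as (r - 4)(r + 1) = 0, so r = 4, -1.
Hence y_h = C1*exp(4*x) + C2*exp(-x).
For the particular solution try y_p = A0 + A1*x. Substituting and matching coefficients of each power of x gives A0 = -19/16, A1 = 5/4, so y_p = -19/16 + 5*x/4.
General solution: y = -19/16 + 5*x/4 + C1*exp(4*x) + C2*exp(-x).
Apply the initial conditions: y(0) = -19/16 + C1 + C2 = 2 and y'(0) = 5/4 - C2 + 4*C1 = -5. Solving gives C1 = -49/80, C2 = 19/5.

y = -19/16 - 49*exp(4*x)/80 + 5*x/4 + 19*exp(-x)/5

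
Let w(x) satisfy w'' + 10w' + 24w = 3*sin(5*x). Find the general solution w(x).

w = -150*cos(5*x)/2501 - 3*sin(5*x)/2501 + C1*exp(-4*x) + C2*exp(-6*x)

Characteristic equation r² + 10r + 24 = 0 factors as (r + 4)(r + 6) = 0, so r = -4, -6.
Hence w_h = C1*exp(-4*x) + C2*exp(-6*x).
Try w_p = A*cos(5*x) + B*sin(5*x). Substituting and equating the coefficients of cos(5x) and sin(5x) gives A = -150/2501, B = -3/2501, so w_p = -150*cos(5*x)/2501 - 3*sin(5*x)/2501.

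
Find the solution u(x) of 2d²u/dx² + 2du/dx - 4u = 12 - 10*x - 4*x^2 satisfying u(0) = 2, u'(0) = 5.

Divide through by 2: u'' + u' - 2u = 6 - 5*x - 2*x^2.
Characteristic equation r² + r - 2 = 0 factors as (r + 2)(r - 1) = 0, so r = -2, 1.
Hence u_h = C1*exp(-2*x) + C2*exp(x).
For the particular solution try u_p = A0 + A1*x + A2*x^2. Substituting and matching coefficients of each power of x gives A0 = -1/4, A1 = 7/2, A2 = 1, so u_p = -1/4 + x^2 + 7*x/2.
General solution: u = -1/4 + x^2 + 7*x/2 + C1*exp(-2*x) + C2*exp(x).
Apply the initial conditions: u(0) = -1/4 + C1 + C2 = 2 and u'(0) = 7/2 + C2 - 2*C1 = 5. Solving gives C1 = 1/4, C2 = 2.

u = -1/4 + x**2 + 2*exp(x) + exp(-2*x)/4 + 7*x/2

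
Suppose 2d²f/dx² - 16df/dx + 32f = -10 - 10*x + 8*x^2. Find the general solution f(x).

f = -3/8 - x/16 + x**2/4 + C1*exp(4*x) + C2*x*exp(4*x)

Divide through by 2: f'' - 8f' + 16f = -5 - 5*x + 4*x^2.
Characteristic equation r² - 8r + 16 = 0 has discriminant (-8)² - 4·(16) = 0, so r = 4 is a repeated root.
Hence f_h = (C1 + C2*x)*exp(4*x).
For the particular solution try f_p = A0 + A1*x + A2*x^2. Substituting and matching coefficients of each power of x gives A0 = -3/8, A1 = -1/16, A2 = 1/4, so f_p = -3/8 - x/16 + x^2/4.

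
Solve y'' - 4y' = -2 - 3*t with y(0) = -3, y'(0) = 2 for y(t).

y = -213/64 + 3*t**2/8 + 11*t/16 + 21*exp(4*t)/64

Characteristic equation r² - 4r = 0 factors as (r - 4)r = 0, so r = 4, 0.
Hence y_h = C1*exp(4*t) + C2.
Since 0 is a characteristic root (multiplicity 1), multiply the polynomial trial by t: try y_p = t*(A0 + A1*t). Substituting and matching coefficients of each power of t gives A0 = 11/16, A1 = 3/8, so y_p = 3*t^2/8 + 11*t/16.
General solution: y = C2 + 3*t^2/8 + 11*t/16 + C1*exp(4*t).
Apply the initial conditions: y(0) = C1 + C2 = -3 and y'(0) = 11/16 + 4*C1 = 2. Solving gives C1 = 21/64, C2 = -213/64.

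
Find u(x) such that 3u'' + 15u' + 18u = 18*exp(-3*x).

u = C1*exp(-2*x) + C2*exp(-3*x) - 6*x*exp(-3*x)

Divide through by 3: u'' + 5u' + 6u = 6*exp(-3*x).
Characteristic equation r² + 5r + 6 = 0 factors as (r + 2)(r + 3) = 0, so r = -2, -3.
Hence u_h = C1*exp(-2*x) + C2*exp(-3*x).
Since exp(-3*x) solves the homogeneous equation (r = -3 is a root of multiplicity 1), multiply the trial by x. Try u_p = A*x*exp(-3*x). Substituting into the equation and dividing by exp(-3*x) gives A = -6, so u_p = -6*x*exp(-3*x).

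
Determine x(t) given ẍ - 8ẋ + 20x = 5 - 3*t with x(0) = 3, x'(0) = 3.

x = 19/100 - 3*t/20 - 809*exp(4*t)*sin(2*t)/200 + 281*cos(2*t)*exp(4*t)/100

Characteristic equation r² - 8r + 20 = 0 has discriminant (-8)² - 4·(20) = -16 < 0, so r = 4 ± 2i.
Hence x_h = C1*cos(2*t)*exp(4*t) + C2*exp(4*t)*sin(2*t).
For the particular solution try x_p = A0 + A1*t. Substituting and matching coefficients of each power of t gives A0 = 19/100, A1 = -3/20, so x_p = 19/100 - 3*t/20.
General solution: x = 19/100 - 3*t/20 + C1*cos(2*t)*exp(4*t) + C2*exp(4*t)*sin(2*t).
Apply the initial conditions: x(0) = 19/100 + C1 = 3 and x'(0) = -3/20 + 2*C2 + 4*C1 = 3. Solving gives C1 = 281/100, C2 = -809/200.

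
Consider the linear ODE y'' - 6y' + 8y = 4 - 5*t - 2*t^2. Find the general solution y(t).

Characteristic equation r² - 6r + 8 = 0 factors as (r - 4)(r - 2) = 0, so r = 4, 2.
Hence y_h = C1*exp(4*t) + C2*exp(2*t).
For the particular solution try y_p = A0 + A1*t + A2*t^2. Substituting and matching coefficients of each power of t gives A0 = -3/16, A1 = -1, A2 = -1/4, so y_p = -3/16 - t - t^2/4.

y = -3/16 - t - t**2/4 + C1*exp(4*t) + C2*exp(2*t)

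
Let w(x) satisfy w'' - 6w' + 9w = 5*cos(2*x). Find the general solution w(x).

w = -60*sin(2*x)/169 + 25*cos(2*x)/169 + C1*exp(3*x) + C2*x*exp(3*x)

Characteristic equation r² - 6r + 9 = 0 has discriminant (-6)² - 4·(9) = 0, so r = 3 is a repeated root.
Hence w_h = (C1 + C2*x)*exp(3*x).
Try w_p = A*cos(2*x) + B*sin(2*x). Substituting and equating the coefficients of cos(2x) and sin(2x) gives A = 25/169, B = -60/169, so w_p = -60*sin(2*x)/169 + 25*cos(2*x)/169.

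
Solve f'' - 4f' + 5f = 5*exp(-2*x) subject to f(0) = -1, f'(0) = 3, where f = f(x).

Characteristic equation r² - 4r + 5 = 0 has discriminant (-4)² - 4·(5) = -4 < 0, so r = 2 ± i.
Hence f_h = C1*cos(x)*exp(2*x) + C2*exp(2*x)*sin(x).
Try f_p = A*exp(-2*x). Substituting into the equation and dividing by exp(-2*x) gives A = 5/17, so f_p = 5*exp(-2*x)/17.
General solution: f = 5*exp(-2*x)/17 + C1*cos(x)*exp(2*x) + C2*exp(2*x)*sin(x).
Apply the initial conditions: f(0) = 5/17 + C1 = -1 and f'(0) = -10/17 + C2 + 2*C1 = 3. Solving gives C1 = -22/17, C2 = 105/17.

f = 5*exp(-2*x)/17 - 22*cos(x)*exp(2*x)/17 + 105*exp(2*x)*sin(x)/17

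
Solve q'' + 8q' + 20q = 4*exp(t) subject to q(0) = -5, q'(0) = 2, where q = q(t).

Characteristic equation r² + 8r + 20 = 0 has discriminant (8)² - 4·(20) = -16 < 0, so r = -4 ± 2i.
Hence q_h = C1*cos(2*t)*exp(-4*t) + C2*exp(-4*t)*sin(2*t).
Try q_p = A*exp(t). Substituting into the equation and dividing by exp(t) gives A = 4/29, so q_p = 4*exp(t)/29.
General solution: q = 4*exp(t)/29 + C1*cos(2*t)*exp(-4*t) + C2*exp(-4*t)*sin(2*t).
Apply the initial conditions: q(0) = 4/29 + C1 = -5 and q'(0) = 4/29 - 4*C1 + 2*C2 = 2. Solving gives C1 = -149/29, C2 = -271/29.

q = 4*exp(t)/29 - 271*exp(-4*t)*sin(2*t)/29 - 149*cos(2*t)*exp(-4*t)/29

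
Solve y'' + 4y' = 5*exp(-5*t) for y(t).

Characteristic equation r² + 4r = 0 factors as (r + 4)r = 0, so r = -4, 0.
Hence y_h = C1*exp(-4*t) + C2.
Try y_p = A*exp(-5*t). Substituting into the equation and dividing by exp(-5*t) gives A = 1, so y_p = exp(-5*t).

y = C2 + C1*exp(-4*t) + exp(-5*t)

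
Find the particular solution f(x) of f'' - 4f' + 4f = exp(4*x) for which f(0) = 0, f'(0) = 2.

f = -exp(2*x)/4 + exp(4*x)/4 + 3*x*exp(2*x)/2

Characteristic equation r² - 4r + 4 = 0 has discriminant (-4)² - 4·(4) = 0, so r = 2 is a repeated root.
Hence f_h = (C1 + C2*x)*exp(2*x).
Try f_p = A*exp(4*x). Substituting into the equation and dividing by exp(4*x) gives A = 1/4, so f_p = exp(4*x)/4.
General solution: f = exp(4*x)/4 + C1*exp(2*x) + C2*x*exp(2*x).
Apply the initial conditions: f(0) = 1/4 + C1 = 0 and f'(0) = 1 + C2 + 2*C1 = 2. Solving gives C1 = -1/4, C2 = 3/2.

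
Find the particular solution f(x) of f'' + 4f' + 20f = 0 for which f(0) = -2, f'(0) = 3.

Characteristic equation r² + 4r + 20 = 0 has discriminant (4)² - 4·(20) = -64 < 0, so r = -2 ± 4i.
Hence f_h = C1*cos(4*x)*exp(-2*x) + C2*exp(-2*x)*sin(4*x).
Apply the initial conditions: f(0) = C1 = -2 and f'(0) = -2*C1 + 4*C2 = 3. Solving gives C1 = -2, C2 = -1/4.

f = -2*cos(4*x)*exp(-2*x) - exp(-2*x)*sin(4*x)/4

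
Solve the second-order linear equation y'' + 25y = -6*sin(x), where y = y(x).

Characteristic equation r² + 25 = 0 has discriminant (0)² - 4·(25) = -100 < 0, so r = ± 5i.
Hence y_h = C1*cos(5*x) + C2*sin(5*x).
Try y_p = A*cos(x) + B*sin(x). Substituting and equating the coefficients of cos(x) and sin(x) gives A = 0, B = -1/4, so y_p = -sin(x)/4.

y = -sin(x)/4 + C1*cos(5*x) + C2*sin(5*x)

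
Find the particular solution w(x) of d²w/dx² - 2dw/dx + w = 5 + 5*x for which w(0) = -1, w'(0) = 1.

w = 15 - 16*exp(x) + 5*x + 12*x*exp(x)

Characteristic equation r² - 2r + 1 = 0 has discriminant (-2)² - 4·(1) = 0, so r = 1 is a repeated root.
Hence w_h = (C1 + C2*x)*exp(x).
For the particular solution try w_p = A0 + A1*x. Substituting and matching coefficients of each power of x gives A0 = 15, A1 = 5, so w_p = 15 + 5*x.
General solution: w = 15 + 5*x + C1*exp(x) + C2*x*exp(x).
Apply the initial conditions: w(0) = 15 + C1 = -1 and w'(0) = 5 + C1 + C2 = 1. Solving gives C1 = -16, C2 = 12.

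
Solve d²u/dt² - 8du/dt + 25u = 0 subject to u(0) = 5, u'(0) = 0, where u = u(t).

u = 5*cos(3*t)*exp(4*t) - 20*exp(4*t)*sin(3*t)/3

Characteristic equation r² - 8r + 25 = 0 has discriminant (-8)² - 4·(25) = -36 < 0, so r = 4 ± 3i.
Hence u_h = C1*cos(3*t)*exp(4*t) + C2*exp(4*t)*sin(3*t).
Apply the initial conditions: u(0) = C1 = 5 and u'(0) = 3*C2 + 4*C1 = 0. Solving gives C1 = 5, C2 = -20/3.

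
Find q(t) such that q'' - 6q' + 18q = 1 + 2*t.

q = 5/54 + t/9 + C1*cos(3*t)*exp(3*t) + C2*exp(3*t)*sin(3*t)

Characteristic equation r² - 6r + 18 = 0 has discriminant (-6)² - 4·(18) = -36 < 0, so r = 3 ± 3i.
Hence q_h = C1*cos(3*t)*exp(3*t) + C2*exp(3*t)*sin(3*t).
For the particular solution try q_p = A0 + A1*t. Substituting and matching coefficients of each power of t gives A0 = 5/54, A1 = 1/9, so q_p = 5/54 + t/9.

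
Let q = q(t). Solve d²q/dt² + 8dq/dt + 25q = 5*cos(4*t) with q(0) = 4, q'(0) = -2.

Characteristic equation r² + 8r + 25 = 0 has discriminant (8)² - 4·(25) = -36 < 0, so r = -4 ± 3i.
Hence q_h = C1*cos(3*t)*exp(-4*t) + C2*exp(-4*t)*sin(3*t).
Try q_p = A*cos(4*t) + B*sin(4*t). Substituting and equating the coefficients of cos(4t) and sin(4t) gives A = 9/221, B = 32/221, so q_p = 9*cos(4*t)/221 + 32*sin(4*t)/221.
General solution: q = 9*cos(4*t)/221 + 32*sin(4*t)/221 + C1*cos(3*t)*exp(-4*t) + C2*exp(-4*t)*sin(3*t).
Apply the initial conditions: q(0) = 9/221 + C1 = 4 and q'(0) = 128/221 - 4*C1 + 3*C2 = -2. Solving gives C1 = 875/221, C2 = 2930/663.

q = 9*cos(4*t)/221 + 32*sin(4*t)/221 + 875*cos(3*t)*exp(-4*t)/221 + 2930*exp(-4*t)*sin(3*t)/663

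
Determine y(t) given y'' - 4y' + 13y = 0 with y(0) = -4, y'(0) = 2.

Characteristic equation r² - 4r + 13 = 0 has discriminant (-4)² - 4·(13) = -36 < 0, so r = 2 ± 3i.
Hence y_h = C1*cos(3*t)*exp(2*t) + C2*exp(2*t)*sin(3*t).
Apply the initial conditions: y(0) = C1 = -4 and y'(0) = 2*C1 + 3*C2 = 2. Solving gives C1 = -4, C2 = 10/3.

y = -4*cos(3*t)*exp(2*t) + 10*exp(2*t)*sin(3*t)/3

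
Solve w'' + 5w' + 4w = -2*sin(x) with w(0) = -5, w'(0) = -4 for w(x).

w = -25*exp(-x)/3 - 3*sin(x)/17 + 5*cos(x)/17 + 155*exp(-4*x)/51

Characteristic equation r² + 5r + 4 = 0 factors as (r + 4)(r + 1) = 0, so r = -4, -1.
Hence w_h = C1*exp(-4*x) + C2*exp(-x).
Try w_p = A*cos(x) + B*sin(x). Substituting and equating the coefficients of cos(x) and sin(x) gives A = 5/17, B = -3/17, so w_p = -3*sin(x)/17 + 5*cos(x)/17.
General solution: w = -3*sin(x)/17 + 5*cos(x)/17 + C1*exp(-4*x) + C2*exp(-x).
Apply the initial conditions: w(0) = 5/17 + C1 + C2 = -5 and w'(0) = -3/17 - C2 - 4*C1 = -4. Solving gives C1 = 155/51, C2 = -25/3.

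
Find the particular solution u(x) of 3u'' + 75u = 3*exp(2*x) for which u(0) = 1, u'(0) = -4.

Divide through by 3: u'' + 25u = exp(2*x).
Characteristic equation r² + 25 = 0 has discriminant (0)² - 4·(25) = -100 < 0, so r = ± 5i.
Hence u_h = C1*cos(5*x) + C2*sin(5*x).
Try u_p = A*exp(2*x). Substituting into the equation and dividing by exp(2*x) gives A = 1/29, so u_p = exp(2*x)/29.
General solution: u = exp(2*x)/29 + C1*cos(5*x) + C2*sin(5*x).
Apply the initial conditions: u(0) = 1/29 + C1 = 1 and u'(0) = 2/29 + 5*C2 = -4. Solving gives C1 = 28/29, C2 = -118/145.

u = -118*sin(5*x)/145 + exp(2*x)/29 + 28*cos(5*x)/29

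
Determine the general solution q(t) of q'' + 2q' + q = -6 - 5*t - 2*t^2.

Characteristic equation r² + 2r + 1 = 0 has discriminant (2)² - 4·(1) = 0, so r = -1 is a repeated root.
Hence q_h = (C1 + C2*t)*exp(-t).
For the particular solution try q_p = A0 + A1*t + A2*t^2. Substituting and matching coefficients of each power of t gives A0 = -8, A1 = 3, A2 = -2, so q_p = -8 - 2*t^2 + 3*t.

q = -8 - 2*t**2 + 3*t + C1*exp(-t) + C2*t*exp(-t)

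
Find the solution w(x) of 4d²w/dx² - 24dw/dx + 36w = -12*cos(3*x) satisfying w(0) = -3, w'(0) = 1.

Divide through by 4: w'' - 6w' + 9w = -3*cos(3*x).
Characteristic equation r² - 6r + 9 = 0 has discriminant (-6)² - 4·(9) = 0, so r = 3 is a repeated root.
Hence w_h = (C1 + C2*x)*exp(3*x).
Try w_p = A*cos(3*x) + B*sin(3*x). Substituting and equating the coefficients of cos(3x) and sin(3x) gives A = 0, B = 1/6, so w_p = sin(3*x)/6.
General solution: w = sin(3*x)/6 + C1*exp(3*x) + C2*x*exp(3*x).
Apply the initial conditions: w(0) = C1 = -3 and w'(0) = 1/2 + C2 + 3*C1 = 1. Solving gives C1 = -3, C2 = 19/2.

w = -3*exp(3*x) + sin(3*x)/6 + 19*x*exp(3*x)/2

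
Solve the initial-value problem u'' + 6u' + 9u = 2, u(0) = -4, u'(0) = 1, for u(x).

u = 2/9 - 38*exp(-3*x)/9 - 35*x*exp(-3*x)/3

Characteristic equation r² + 6r + 9 = 0 has discriminant (6)² - 4·(9) = 0, so r = -3 is a repeated root.
Hence u_h = (C1 + C2*x)*exp(-3*x).
For the particular solution try u_p = A0. Substituting and matching coefficients of each power of x gives A0 = 2/9, so u_p = 2/9.
General solution: u = 2/9 + C1*exp(-3*x) + C2*x*exp(-3*x).
Apply the initial conditions: u(0) = 2/9 + C1 = -4 and u'(0) = C2 - 3*C1 = 1. Solving gives C1 = -38/9, C2 = -35/3.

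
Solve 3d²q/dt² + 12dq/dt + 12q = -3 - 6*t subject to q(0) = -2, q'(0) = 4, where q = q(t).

q = 1/4 - 9*exp(-2*t)/4 - t/2

Divide through by 3: q'' + 4q' + 4q = -1 - 2*t.
Characteristic equation r² + 4r + 4 = 0 has discriminant (4)² - 4·(4) = 0, so r = -2 is a repeated root.
Hence q_h = (C1 + C2*t)*exp(-2*t).
For the particular solution try q_p = A0 + A1*t. Substituting and matching coefficients of each power of t gives A0 = 1/4, A1 = -1/2, so q_p = 1/4 - t/2.
General solution: q = 1/4 - t/2 + C1*exp(-2*t) + C2*t*exp(-2*t).
Apply the initial conditions: q(0) = 1/4 + C1 = -2 and q'(0) = -1/2 + C2 - 2*C1 = 4. Solving gives C1 = -9/4, C2 = 0.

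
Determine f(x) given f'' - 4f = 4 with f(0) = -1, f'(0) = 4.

Characteristic equation r² - 4 = 0 factors as (r - 2)(r + 2) = 0, so r = 2, -2.
Hence f_h = C1*exp(2*x) + C2*exp(-2*x).
For the particular solution try f_p = A0. Substituting and matching coefficients of each power of x gives A0 = -1, so f_p = -1.
General solution: f = -1 + C1*exp(2*x) + C2*exp(-2*x).
Apply the initial conditions: f(0) = -1 + C1 + C2 = -1 and f'(0) = -2*C2 + 2*C1 = 4. Solving gives C1 = 1, C2 = -1.

f = -1 - exp(-2*x) + exp(2*x)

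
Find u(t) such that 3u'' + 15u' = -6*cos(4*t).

Divide through by 3: u'' + 5u' = -2*cos(4*t).
Characteristic equation r² + 5r = 0 factors as (r + 5)r = 0, so r = -5, 0.
Hence u_h = C1*exp(-5*t) + C2.
Try u_p = A*cos(4*t) + B*sin(4*t). Substituting and equating the coefficients of cos(4t) and sin(4t) gives A = 2/41, B = -5/82, so u_p = -5*sin(4*t)/82 + 2*cos(4*t)/41.

u = C2 - 5*sin(4*t)/82 + 2*cos(4*t)/41 + C1*exp(-5*t)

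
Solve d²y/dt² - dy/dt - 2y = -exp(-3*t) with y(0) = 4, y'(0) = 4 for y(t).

Characteristic equation r² - r - 2 = 0 factors as (r + 1)(r - 2) = 0, so r = -1, 2.
Hence y_h = C1*exp(-t) + C2*exp(2*t).
Try y_p = A*exp(-3*t). Substituting into the equation and dividing by exp(-3*t) gives A = -1/10, so y_p = -exp(-3*t)/10.
General solution: y = -exp(-3*t)/10 + C1*exp(-t) + C2*exp(2*t).
Apply the initial conditions: y(0) = -1/10 + C1 + C2 = 4 and y'(0) = 3/10 - C1 + 2*C2 = 4. Solving gives C1 = 3/2, C2 = 13/5.

y = -exp(-3*t)/10 + 3*exp(-t)/2 + 13*exp(2*t)/5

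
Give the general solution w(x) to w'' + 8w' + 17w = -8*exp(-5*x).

Characteristic equation r² + 8r + 17 = 0 has discriminant (8)² - 4·(17) = -4 < 0, so r = -4 ± i.
Hence w_h = C1*cos(x)*exp(-4*x) + C2*exp(-4*x)*sin(x).
Try w_p = A*exp(-5*x). Substituting into the equation and dividing by exp(-5*x) gives A = -4, so w_p = -4*exp(-5*x).

w = -4*exp(-5*x) + C1*cos(x)*exp(-4*x) + C2*exp(-4*x)*sin(x)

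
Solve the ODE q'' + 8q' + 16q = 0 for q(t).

q = C1*exp(-4*t) + C2*t*exp(-4*t)

Characteristic equation r² + 8r + 16 = 0 has discriminant (8)² - 4·(16) = 0, so r = -4 is a repeated root.
Hence q_h = (C1 + C2*t)*exp(-4*t).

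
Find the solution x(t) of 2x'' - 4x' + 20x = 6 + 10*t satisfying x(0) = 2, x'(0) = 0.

x = 2/5 + t/2 - 7*exp(t)*sin(3*t)/10 + 8*cos(3*t)*exp(t)/5

Divide through by 2: x'' - 2x' + 10x = 3 + 5*t.
Characteristic equation r² - 2r + 10 = 0 has discriminant (-2)² - 4·(10) = -36 < 0, so r = 1 ± 3i.
Hence x_h = C1*cos(3*t)*exp(t) + C2*exp(t)*sin(3*t).
For the particular solution try x_p = A0 + A1*t. Substituting and matching coefficients of each power of t gives A0 = 2/5, A1 = 1/2, so x_p = 2/5 + t/2.
General solution: x = 2/5 + t/2 + C1*cos(3*t)*exp(t) + C2*exp(t)*sin(3*t).
Apply the initial conditions: x(0) = 2/5 + C1 = 2 and x'(0) = 1/2 + C1 + 3*C2 = 0. Solving gives C1 = 8/5, C2 = -7/10.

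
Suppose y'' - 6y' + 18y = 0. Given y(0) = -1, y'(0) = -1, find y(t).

Characteristic equation r² - 6r + 18 = 0 has discriminant (-6)² - 4·(18) = -36 < 0, so r = 3 ± 3i.
Hence y_h = C1*cos(3*t)*exp(3*t) + C2*exp(3*t)*sin(3*t).
Apply the initial conditions: y(0) = C1 = -1 and y'(0) = 3*C1 + 3*C2 = -1. Solving gives C1 = -1, C2 = 2/3.

y = -cos(3*t)*exp(3*t) + 2*exp(3*t)*sin(3*t)/3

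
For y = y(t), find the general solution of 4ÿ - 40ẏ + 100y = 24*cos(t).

y = -15*sin(t)/169 + 36*cos(t)/169 + C1*exp(5*t) + C2*t*exp(5*t)

Divide through by 4: y'' - 10y' + 25y = 6*cos(t).
Characteristic equation r² - 10r + 25 = 0 has discriminant (-10)² - 4·(25) = 0, so r = 5 is a repeated root.
Hence y_h = (C1 + C2*t)*exp(5*t).
Try y_p = A*cos(t) + B*sin(t). Substituting and equating the coefficients of cos(t) and sin(t) gives A = 36/169, B = -15/169, so y_p = -15*sin(t)/169 + 36*cos(t)/169.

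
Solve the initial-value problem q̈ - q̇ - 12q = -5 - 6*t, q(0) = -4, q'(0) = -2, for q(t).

q = 3/8 + t/2 - 125*exp(4*t)/56 - 15*exp(-3*t)/7

Characteristic equation r² - r - 12 = 0 factors as (r - 4)(r + 3) = 0, so r = 4, -3.
Hence q_h = C1*exp(4*t) + C2*exp(-3*t).
For the particular solution try q_p = A0 + A1*t. Substituting and matching coefficients of each power of t gives A0 = 3/8, A1 = 1/2, so q_p = 3/8 + t/2.
General solution: q = 3/8 + t/2 + C1*exp(4*t) + C2*exp(-3*t).
Apply the initial conditions: q(0) = 3/8 + C1 + C2 = -4 and q'(0) = 1/2 - 3*C2 + 4*C1 = -2. Solving gives C1 = -125/56, C2 = -15/7.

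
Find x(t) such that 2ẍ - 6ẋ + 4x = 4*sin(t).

x = sin(t)/5 + 3*cos(t)/5 + C1*exp(t) + C2*exp(2*t)

Divide through by 2: x'' - 3x' + 2x = 2*sin(t).
Characteristic equation r² - 3r + 2 = 0 factors as (r - 1)(r - 2) = 0, so r = 1, 2.
Hence x_h = C1*exp(t) + C2*exp(2*t).
Try x_p = A*cos(t) + B*sin(t). Substituting and equating the coefficients of cos(t) and sin(t) gives A = 3/5, B = 1/5, so x_p = sin(t)/5 + 3*cos(t)/5.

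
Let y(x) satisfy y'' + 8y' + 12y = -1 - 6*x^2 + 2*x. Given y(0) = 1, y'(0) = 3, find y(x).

y = -5/9 - 95*exp(-6*x)/72 - x**2/2 + 5*x/6 + 23*exp(-2*x)/8

Characteristic equation r² + 8r + 12 = 0 factors as (r + 2)(r + 6) = 0, so r = -2, -6.
Hence y_h = C1*exp(-2*x) + C2*exp(-6*x).
For the particular solution try y_p = A0 + A1*x + A2*x^2. Substituting and matching coefficients of each power of x gives A0 = -5/9, A1 = 5/6, A2 = -1/2, so y_p = -5/9 - x^2/2 + 5*x/6.
General solution: y = -5/9 - x^2/2 + 5*x/6 + C1*exp(-2*x) + C2*exp(-6*x).
Apply the initial conditions: y(0) = -5/9 + C1 + C2 = 1 and y'(0) = 5/6 - 6*C2 - 2*C1 = 3. Solving gives C1 = 23/8, C2 = -95/72.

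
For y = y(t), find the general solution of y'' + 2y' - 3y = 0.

Characteristic equation r² + 2r - 3 = 0 factors as (r + 3)(r - 1) = 0, so r = -3, 1.
Hence y_h = C1*exp(-3*t) + C2*exp(t).

y = C1*exp(-3*t) + C2*exp(t)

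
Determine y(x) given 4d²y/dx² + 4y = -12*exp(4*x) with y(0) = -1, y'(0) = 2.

Divide through by 4: y'' + y = -3*exp(4*x).
Characteristic equation r² + 1 = 0 has discriminant (0)² - 4·(1) = -4 < 0, so r = ± i.
Hence y_h = C1*cos(x) + C2*sin(x).
Try y_p = A*exp(4*x). Substituting into the equation and dividing by exp(4*x) gives A = -3/17, so y_p = -3*exp(4*x)/17.
General solution: y = -3*exp(4*x)/17 + C1*cos(x) + C2*sin(x).
Apply the initial conditions: y(0) = -3/17 + C1 = -1 and y'(0) = -12/17 + C2 = 2. Solving gives C1 = -14/17, C2 = 46/17.

y = -14*cos(x)/17 - 3*exp(4*x)/17 + 46*sin(x)/17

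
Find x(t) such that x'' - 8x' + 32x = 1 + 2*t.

Characteristic equation r² - 8r + 32 = 0 has discriminant (-8)² - 4·(32) = -64 < 0, so r = 4 ± 4i.
Hence x_h = C1*cos(4*t)*exp(4*t) + C2*exp(4*t)*sin(4*t).
For the particular solution try x_p = A0 + A1*t. Substituting and matching coefficients of each power of t gives A0 = 3/64, A1 = 1/16, so x_p = 3/64 + t/16.

x = 3/64 + t/16 + C1*cos(4*t)*exp(4*t) + C2*exp(4*t)*sin(4*t)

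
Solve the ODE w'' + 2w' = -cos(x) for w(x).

Characteristic equation r² + 2r = 0 factors as (r + 2)r = 0, so r = -2, 0.
Hence w_h = C1*exp(-2*x) + C2.
Try w_p = A*cos(x) + B*sin(x). Substituting and equating the coefficients of cos(x) and sin(x) gives A = 1/5, B = -2/5, so w_p = -2*sin(x)/5 + cos(x)/5.

w = C2 - 2*sin(x)/5 + cos(x)/5 + C1*exp(-2*x)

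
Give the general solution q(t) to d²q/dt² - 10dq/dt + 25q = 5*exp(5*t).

Characteristic equation r² - 10r + 25 = 0 has discriminant (-10)² - 4·(25) = 0, so r = 5 is a repeated root.
Hence q_h = (C1 + C2*t)*exp(5*t).
Since exp(5*t) solves the homogeneous equation (r = 5 is a root of multiplicity 2), multiply the trial by t^2. Try q_p = A*t^2*exp(5*t). Substituting into the equation and dividing by exp(5*t) gives A = 5/2, so q_p = 5*t^2*exp(5*t)/2.

q = C1*exp(5*t) + 5*t**2*exp(5*t)/2 + C2*t*exp(5*t)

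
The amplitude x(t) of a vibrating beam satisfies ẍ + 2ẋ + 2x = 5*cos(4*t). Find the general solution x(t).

Characteristic equation r² + 2r + 2 = 0 has discriminant (2)² - 4·(2) = -4 < 0, so r = -1 ± i.
Hence x_h = C1*cos(t)*exp(-t) + C2*exp(-t)*sin(t).
Try x_p = A*cos(4*t) + B*sin(4*t). Substituting and equating the coefficients of cos(4t) and sin(4t) gives A = -7/26, B = 2/13, so x_p = -7*cos(4*t)/26 + 2*sin(4*t)/13.

x = -7*cos(4*t)/26 + 2*sin(4*t)/13 + C1*cos(t)*exp(-t) + C2*exp(-t)*sin(t)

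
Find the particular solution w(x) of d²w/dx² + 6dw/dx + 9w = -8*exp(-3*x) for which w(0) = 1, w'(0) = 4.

Characteristic equation r² + 6r + 9 = 0 has discriminant (6)² - 4·(9) = 0, so r = -3 is a repeated root.
Hence w_h = (C1 + C2*x)*exp(-3*x).
Since exp(-3*x) solves the homogeneous equation (r = -3 is a root of multiplicity 2), multiply the trial by x^2. Try w_p = A*x^2*exp(-3*x). Substituting into the equation and dividing by exp(-3*x) gives A = -4, so w_p = -4*x^2*exp(-3*x).
General solution: w = C1*exp(-3*x) - 4*x^2*exp(-3*x) + C2*x*exp(-3*x).
Apply the initial conditions: w(0) = C1 = 1 and w'(0) = C2 - 3*C1 = 4. Solving gives C1 = 1, C2 = 7.

w = -4*x**2*exp(-3*x) + 7*x*exp(-3*x) + exp(-3*x)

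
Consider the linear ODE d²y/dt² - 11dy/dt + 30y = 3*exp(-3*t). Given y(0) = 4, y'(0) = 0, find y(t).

Characteristic equation r² - 11r + 30 = 0 factors as (r - 5)(r - 6) = 0, so r = 5, 6.
Hence y_h = C1*exp(5*t) + C2*exp(6*t).
Try y_p = A*exp(-3*t). Substituting into the equation and dividing by exp(-3*t) gives A = 1/24, so y_p = exp(-3*t)/24.
General solution: y = exp(-3*t)/24 + C1*exp(5*t) + C2*exp(6*t).
Apply the initial conditions: y(0) = 1/24 + C1 + C2 = 4 and y'(0) = -1/8 + 5*C1 + 6*C2 = 0. Solving gives C1 = 189/8, C2 = -59/3.

y = -59*exp(6*t)/3 + exp(-3*t)/24 + 189*exp(5*t)/8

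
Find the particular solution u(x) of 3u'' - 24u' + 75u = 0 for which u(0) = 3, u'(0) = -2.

u = 3*cos(3*x)*exp(4*x) - 14*exp(4*x)*sin(3*x)/3

Divide through by 3: u'' - 8u' + 25u = 0.
Characteristic equation r² - 8r + 25 = 0 has discriminant (-8)² - 4·(25) = -36 < 0, so r = 4 ± 3i.
Hence u_h = C1*cos(3*x)*exp(4*x) + C2*exp(4*x)*sin(3*x).
Apply the initial conditions: u(0) = C1 = 3 and u'(0) = 3*C2 + 4*C1 = -2. Solving gives C1 = 3, C2 = -14/3.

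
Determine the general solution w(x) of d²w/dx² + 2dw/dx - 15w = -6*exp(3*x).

w = C1*exp(3*x) + C2*exp(-5*x) - 3*x*exp(3*x)/4

Characteristic equation r² + 2r - 15 = 0 factors as (r - 3)(r + 5) = 0, so r = 3, -5.
Hence w_h = C1*exp(3*x) + C2*exp(-5*x).
Since exp(3*x) solves the homogeneous equation (r = 3 is a root of multiplicity 1), multiply the trial by x. Try w_p = A*x*exp(3*x). Substituting into the equation and dividing by exp(3*x) gives A = -3/4, so w_p = -3*x*exp(3*x)/4.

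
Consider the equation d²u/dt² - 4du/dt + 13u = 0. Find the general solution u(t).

u = C1*cos(3*t)*exp(2*t) + C2*exp(2*t)*sin(3*t)

Characteristic equation r² - 4r + 13 = 0 has discriminant (-4)² - 4·(13) = -36 < 0, so r = 2 ± 3i.
Hence u_h = C1*cos(3*t)*exp(2*t) + C2*exp(2*t)*sin(3*t).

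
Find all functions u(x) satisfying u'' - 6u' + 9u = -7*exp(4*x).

u = -7*exp(4*x) + C1*exp(3*x) + C2*x*exp(3*x)

Characteristic equation r² - 6r + 9 = 0 has discriminant (-6)² - 4·(9) = 0, so r = 3 is a repeated root.
Hence u_h = (C1 + C2*x)*exp(3*x).
Try u_p = A*exp(4*x). Substituting into the equation and dividing by exp(4*x) gives A = -7, so u_p = -7*exp(4*x).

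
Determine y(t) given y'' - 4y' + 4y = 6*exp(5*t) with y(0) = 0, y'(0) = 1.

y = -2*exp(2*t)/3 + 2*exp(5*t)/3 - t*exp(2*t)

Characteristic equation r² - 4r + 4 = 0 has discriminant (-4)² - 4·(4) = 0, so r = 2 is a repeated root.
Hence y_h = (C1 + C2*t)*exp(2*t).
Try y_p = A*exp(5*t). Substituting into the equation and dividing by exp(5*t) gives A = 2/3, so y_p = 2*exp(5*t)/3.
General solution: y = 2*exp(5*t)/3 + C1*exp(2*t) + C2*t*exp(2*t).
Apply the initial conditions: y(0) = 2/3 + C1 = 0 and y'(0) = 10/3 + C2 + 2*C1 = 1. Solving gives C1 = -2/3, C2 = -1.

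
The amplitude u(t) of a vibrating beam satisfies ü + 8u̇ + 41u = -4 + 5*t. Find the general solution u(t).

Characteristic equation r² + 8r + 41 = 0 has discriminant (8)² - 4·(41) = -100 < 0, so r = -4 ± 5i.
Hence u_h = C1*cos(5*t)*exp(-4*t) + C2*exp(-4*t)*sin(5*t).
For the particular solution try u_p = A0 + A1*t. Substituting and matching coefficients of each power of t gives A0 = -204/1681, A1 = 5/41, so u_p = -204/1681 + 5*t/41.

u = -204/1681 + 5*t/41 + C1*cos(5*t)*exp(-4*t) + C2*exp(-4*t)*sin(5*t)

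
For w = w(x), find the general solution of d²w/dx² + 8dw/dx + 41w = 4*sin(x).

Characteristic equation r² + 8r + 41 = 0 has discriminant (8)² - 4·(41) = -100 < 0, so r = -4 ± 5i.
Hence w_h = C1*cos(5*x)*exp(-4*x) + C2*exp(-4*x)*sin(5*x).
Try w_p = A*cos(x) + B*sin(x). Substituting and equating the coefficients of cos(x) and sin(x) gives A = -1/52, B = 5/52, so w_p = -cos(x)/52 + 5*sin(x)/52.

w = -cos(x)/52 + 5*sin(x)/52 + C1*cos(5*x)*exp(-4*x) + C2*exp(-4*x)*sin(5*x)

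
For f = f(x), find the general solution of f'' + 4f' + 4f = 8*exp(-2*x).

Characteristic equation r² + 4r + 4 = 0 has discriminant (4)² - 4·(4) = 0, so r = -2 is a repeated root.
Hence f_h = (C1 + C2*x)*exp(-2*x).
Since exp(-2*x) solves the homogeneous equation (r = -2 is a root of multiplicity 2), multiply the trial by x^2. Try f_p = A*x^2*exp(-2*x). Substituting into the equation and dividing by exp(-2*x) gives A = 4, so f_p = 4*x^2*exp(-2*x).

f = C1*exp(-2*x) + 4*x**2*exp(-2*x) + C2*x*exp(-2*x)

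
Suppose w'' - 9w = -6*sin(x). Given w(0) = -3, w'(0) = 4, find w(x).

Characteristic equation r² - 9 = 0 factors as (r - 3)(r + 3) = 0, so r = 3, -3.
Hence w_h = C1*exp(3*x) + C2*exp(-3*x).
Try w_p = A*cos(x) + B*sin(x). Substituting and equating the coefficients of cos(x) and sin(x) gives A = 0, B = 3/5, so w_p = 3*sin(x)/5.
General solution: w = 3*sin(x)/5 + C1*exp(3*x) + C2*exp(-3*x).
Apply the initial conditions: w(0) = C1 + C2 = -3 and w'(0) = 3/5 - 3*C2 + 3*C1 = 4. Solving gives C1 = -14/15, C2 = -31/15.

w = -31*exp(-3*x)/15 - 14*exp(3*x)/15 + 3*sin(x)/5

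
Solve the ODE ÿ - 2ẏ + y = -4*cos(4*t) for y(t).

y = 32*sin(4*t)/289 + 60*cos(4*t)/289 + C1*exp(t) + C2*t*exp(t)

Characteristic equation r² - 2r + 1 = 0 has discriminant (-2)² - 4·(1) = 0, so r = 1 is a repeated root.
Hence y_h = (C1 + C2*t)*exp(t).
Try y_p = A*cos(4*t) + B*sin(4*t). Substituting and equating the coefficients of cos(4t) and sin(4t) gives A = 60/289, B = 32/289, so y_p = 32*sin(4*t)/289 + 60*cos(4*t)/289.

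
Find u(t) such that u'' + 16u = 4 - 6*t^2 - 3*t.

Characteristic equation r² + 16 = 0 has discriminant (0)² - 4·(16) = -64 < 0, so r = ± 4i.
Hence u_h = C1*cos(4*t) + C2*sin(4*t).
For the particular solution try u_p = A0 + A1*t + A2*t^2. Substituting and matching coefficients of each power of t gives A0 = 19/64, A1 = -3/16, A2 = -3/8, so u_p = 19/64 - 3*t^2/8 - 3*t/16.

u = 19/64 - 3*t**2/8 - 3*t/16 + C1*cos(4*t) + C2*sin(4*t)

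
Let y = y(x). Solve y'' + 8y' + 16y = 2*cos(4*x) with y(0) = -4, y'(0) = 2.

Characteristic equation r² + 8r + 16 = 0 has discriminant (8)² - 4·(16) = 0, so r = -4 is a repeated root.
Hence y_h = (C1 + C2*x)*exp(-4*x).
Try y_p = A*cos(4*x) + B*sin(4*x). Substituting and equating the coefficients of cos(4x) and sin(4x) gives A = 0, B = 1/16, so y_p = sin(4*x)/16.
General solution: y = sin(4*x)/16 + C1*exp(-4*x) + C2*x*exp(-4*x).
Apply the initial conditions: y(0) = C1 = -4 and y'(0) = 1/4 + C2 - 4*C1 = 2. Solving gives C1 = -4, C2 = -57/4.

y = -4*exp(-4*x) + sin(4*x)/16 - 57*x*exp(-4*x)/4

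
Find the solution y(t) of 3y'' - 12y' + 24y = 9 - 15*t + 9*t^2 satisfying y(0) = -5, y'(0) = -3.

y = 5/32 - t/4 + 3*t**2/8 - 165*cos(2*t)*exp(2*t)/32 + 121*exp(2*t)*sin(2*t)/32

Divide through by 3: y'' - 4y' + 8y = 3 - 5*t + 3*t^2.
Characteristic equation r² - 4r + 8 = 0 has discriminant (-4)² - 4·(8) = -16 < 0, so r = 2 ± 2i.
Hence y_h = C1*cos(2*t)*exp(2*t) + C2*exp(2*t)*sin(2*t).
For the particular solution try y_p = A0 + A1*t + A2*t^2. Substituting and matching coefficients of each power of t gives A0 = 5/32, A1 = -1/4, A2 = 3/8, so y_p = 5/32 - t/4 + 3*t^2/8.
General solution: y = 5/32 - t/4 + 3*t^2/8 + C1*cos(2*t)*exp(2*t) + C2*exp(2*t)*sin(2*t).
Apply the initial conditions: y(0) = 5/32 + C1 = -5 and y'(0) = -1/4 + 2*C1 + 2*C2 = -3. Solving gives C1 = -165/32, C2 = 121/32.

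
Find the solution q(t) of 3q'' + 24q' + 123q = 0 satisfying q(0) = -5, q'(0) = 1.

Divide through by 3: q'' + 8q' + 41q = 0.
Characteristic equation r² + 8r + 41 = 0 has discriminant (8)² - 4·(41) = -100 < 0, so r = -4 ± 5i.
Hence q_h = C1*cos(5*t)*exp(-4*t) + C2*exp(-4*t)*sin(5*t).
Apply the initial conditions: q(0) = C1 = -5 and q'(0) = -4*C1 + 5*C2 = 1. Solving gives C1 = -5, C2 = -19/5.

q = -5*cos(5*t)*exp(-4*t) - 19*exp(-4*t)*sin(5*t)/5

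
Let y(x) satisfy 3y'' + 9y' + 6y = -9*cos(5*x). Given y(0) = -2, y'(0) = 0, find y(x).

Divide through by 3: y'' + 3y' + 2y = -3*cos(5*x).
Characteristic equation r² + 3r + 2 = 0 factors as (r + 2)(r + 1) = 0, so r = -2, -1.
Hence y_h = C1*exp(-2*x) + C2*exp(-x).
Try y_p = A*cos(5*x) + B*sin(5*x). Substituting and equating the coefficients of cos(5x) and sin(5x) gives A = 69/754, B = -45/754, so y_p = -45*sin(5*x)/754 + 69*cos(5*x)/754.
General solution: y = -45*sin(5*x)/754 + 69*cos(5*x)/754 + C1*exp(-2*x) + C2*exp(-x).
Apply the initial conditions: y(0) = 69/754 + C1 + C2 = -2 and y'(0) = -225/754 - C2 - 2*C1 = 0. Solving gives C1 = 52/29, C2 = -101/26.

y = -101*exp(-x)/26 - 45*sin(5*x)/754 + 52*exp(-2*x)/29 + 69*cos(5*x)/754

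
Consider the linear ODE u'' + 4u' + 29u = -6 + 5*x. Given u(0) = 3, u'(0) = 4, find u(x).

Characteristic equation r² + 4r + 29 = 0 has discriminant (4)² - 4·(29) = -100 < 0, so r = -2 ± 5i.
Hence u_h = C1*cos(5*x)*exp(-2*x) + C2*exp(-2*x)*sin(5*x).
For the particular solution try u_p = A0 + A1*x. Substituting and matching coefficients of each power of x gives A0 = -194/841, A1 = 5/29, so u_p = -194/841 + 5*x/29.
General solution: u = -194/841 + 5*x/29 + C1*cos(5*x)*exp(-2*x) + C2*exp(-2*x)*sin(5*x).
Apply the initial conditions: u(0) = -194/841 + C1 = 3 and u'(0) = 5/29 - 2*C1 + 5*C2 = 4. Solving gives C1 = 2717/841, C2 = 8653/4205.

u = -194/841 + 5*x/29 + 2717*cos(5*x)*exp(-2*x)/841 + 8653*exp(-2*x)*sin(5*x)/4205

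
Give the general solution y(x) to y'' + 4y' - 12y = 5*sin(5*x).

y = -185*sin(5*x)/1769 - 100*cos(5*x)/1769 + C1*exp(2*x) + C2*exp(-6*x)

Characteristic equation r² + 4r - 12 = 0 factors as (r - 2)(r + 6) = 0, so r = 2, -6.
Hence y_h = C1*exp(2*x) + C2*exp(-6*x).
Try y_p = A*cos(5*x) + B*sin(5*x). Substituting and equating the coefficients of cos(5x) and sin(5x) gives A = -100/1769, B = -185/1769, so y_p = -185*sin(5*x)/1769 - 100*cos(5*x)/1769.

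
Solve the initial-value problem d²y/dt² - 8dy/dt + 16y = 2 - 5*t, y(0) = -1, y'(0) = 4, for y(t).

y = -1/32 - 31*exp(4*t)/32 - 5*t/16 + 131*t*exp(4*t)/16

Characteristic equation r² - 8r + 16 = 0 has discriminant (-8)² - 4·(16) = 0, so r = 4 is a repeated root.
Hence y_h = (C1 + C2*t)*exp(4*t).
For the particular solution try y_p = A0 + A1*t. Substituting and matching coefficients of each power of t gives A0 = -1/32, A1 = -5/16, so y_p = -1/32 - 5*t/16.
General solution: y = -1/32 - 5*t/16 + C1*exp(4*t) + C2*t*exp(4*t).
Apply the initial conditions: y(0) = -1/32 + C1 = -1 and y'(0) = -5/16 + C2 + 4*C1 = 4. Solving gives C1 = -31/32, C2 = 131/16.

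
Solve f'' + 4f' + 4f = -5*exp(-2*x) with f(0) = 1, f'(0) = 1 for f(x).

Characteristic equation r² + 4r + 4 = 0 has discriminant (4)² - 4·(4) = 0, so r = -2 is a repeated root.
Hence f_h = (C1 + C2*x)*exp(-2*x).
Since exp(-2*x) solves the homogeneous equation (r = -2 is a root of multiplicity 2), multiply the trial by x^2. Try f_p = A*x^2*exp(-2*x). Substituting into the equation and dividing by exp(-2*x) gives A = -5/2, so f_p = -5*x^2*exp(-2*x)/2.
General solution: f = C1*exp(-2*x) - 5*x^2*exp(-2*x)/2 + C2*x*exp(-2*x).
Apply the initial conditions: f(0) = C1 = 1 and f'(0) = C2 - 2*C1 = 1. Solving gives C1 = 1, C2 = 3.

f = 3*x*exp(-2*x) - 5*x**2*exp(-2*x)/2 + exp(-2*x)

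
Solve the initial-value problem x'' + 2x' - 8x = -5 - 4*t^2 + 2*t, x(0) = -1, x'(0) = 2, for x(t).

Characteristic equation r² + 2r - 8 = 0 factors as (r - 2)(r + 4) = 0, so r = 2, -4.
Hence x_h = C1*exp(2*t) + C2*exp(-4*t).
For the particular solution try x_p = A0 + A1*t + A2*t^2. Substituting and matching coefficients of each power of t gives A0 = 3/4, A1 = 0, A2 = 1/2, so x_p = 3/4 + t^2/2.
General solution: x = 3/4 + t^2/2 + C1*exp(2*t) + C2*exp(-4*t).
Apply the initial conditions: x(0) = 3/4 + C1 + C2 = -1 and x'(0) = -4*C2 + 2*C1 = 2. Solving gives C1 = -5/6, C2 = -11/12.

x = 3/4 + t**2/2 - 11*exp(-4*t)/12 - 5*exp(2*t)/6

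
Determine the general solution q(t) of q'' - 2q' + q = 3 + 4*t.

q = 11 + 4*t + C1*exp(t) + C2*t*exp(t)

Characteristic equation r² - 2r + 1 = 0 has discriminant (-2)² - 4·(1) = 0, so r = 1 is a repeated root.
Hence q_h = (C1 + C2*t)*exp(t).
For the particular solution try q_p = A0 + A1*t. Substituting and matching coefficients of each power of t gives A0 = 11, A1 = 4, so q_p = 11 + 4*t.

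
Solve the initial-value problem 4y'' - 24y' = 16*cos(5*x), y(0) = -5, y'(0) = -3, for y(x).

Divide through by 4: y'' - 6y' = 4*cos(5*x).
Characteristic equation r² - 6r = 0 factors as (r - 6)r = 0, so r = 6, 0.
Hence y_h = C1*exp(6*x) + C2.
Try y_p = A*cos(5*x) + B*sin(5*x). Substituting and equating the coefficients of cos(5x) and sin(5x) gives A = -4/61, B = -24/305, so y_p = -24*sin(5*x)/305 - 4*cos(5*x)/61.
General solution: y = C2 - 24*sin(5*x)/305 - 4*cos(5*x)/61 + C1*exp(6*x).
Apply the initial conditions: y(0) = -4/61 + C1 + C2 = -5 and y'(0) = -24/61 + 6*C1 = -3. Solving gives C1 = -53/122, C2 = -9/2.

y = -9/2 - 53*exp(6*x)/122 - 24*sin(5*x)/305 - 4*cos(5*x)/61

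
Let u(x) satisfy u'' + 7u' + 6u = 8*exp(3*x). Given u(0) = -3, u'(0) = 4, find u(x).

Characteristic equation r² + 7r + 6 = 0 factors as (r + 1)(r + 6) = 0, so r = -1, -6.
Hence u_h = C1*exp(-x) + C2*exp(-6*x).
Try u_p = A*exp(3*x). Substituting into the equation and dividing by exp(3*x) gives A = 2/9, so u_p = 2*exp(3*x)/9.
General solution: u = 2*exp(3*x)/9 + C1*exp(-x) + C2*exp(-6*x).
Apply the initial conditions: u(0) = 2/9 + C1 + C2 = -3 and u'(0) = 2/3 - C1 - 6*C2 = 4. Solving gives C1 = -16/5, C2 = -1/45.

u = -16*exp(-x)/5 - exp(-6*x)/45 + 2*exp(3*x)/9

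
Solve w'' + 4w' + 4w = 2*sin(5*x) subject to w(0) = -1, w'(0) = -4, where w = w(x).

w = -801*exp(-2*x)/841 - 42*sin(5*x)/841 - 40*cos(5*x)/841 - 164*x*exp(-2*x)/29

Characteristic equation r² + 4r + 4 = 0 has discriminant (4)² - 4·(4) = 0, so r = -2 is a repeated root.
Hence w_h = (C1 + C2*x)*exp(-2*x).
Try w_p = A*cos(5*x) + B*sin(5*x). Substituting and equating the coefficients of cos(5x) and sin(5x) gives A = -40/841, B = -42/841, so w_p = -42*sin(5*x)/841 - 40*cos(5*x)/841.
General solution: w = -42*sin(5*x)/841 - 40*cos(5*x)/841 + C1*exp(-2*x) + C2*x*exp(-2*x).
Apply the initial conditions: w(0) = -40/841 + C1 = -1 and w'(0) = -210/841 + C2 - 2*C1 = -4. Solving gives C1 = -801/841, C2 = -164/29.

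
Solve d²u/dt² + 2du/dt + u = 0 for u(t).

Characteristic equation r² + 2r + 1 = 0 has discriminant (2)² - 4·(1) = 0, so r = -1 is a repeated root.
Hence u_h = (C1 + C2*t)*exp(-t).

u = C1*exp(-t) + C2*t*exp(-t)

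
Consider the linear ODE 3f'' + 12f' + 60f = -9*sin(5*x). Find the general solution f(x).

f = 3*sin(5*x)/85 + 12*cos(5*x)/85 + C1*cos(4*x)*exp(-2*x) + C2*exp(-2*x)*sin(4*x)

Divide through by 3: f'' + 4f' + 20f = -3*sin(5*x).
Characteristic equation r² + 4r + 20 = 0 has discriminant (4)² - 4·(20) = -64 < 0, so r = -2 ± 4i.
Hence f_h = C1*cos(4*x)*exp(-2*x) + C2*exp(-2*x)*sin(4*x).
Try f_p = A*cos(5*x) + B*sin(5*x). Substituting and equating the coefficients of cos(5x) and sin(5x) gives A = 12/85, B = 3/85, so f_p = 3*sin(5*x)/85 + 12*cos(5*x)/85.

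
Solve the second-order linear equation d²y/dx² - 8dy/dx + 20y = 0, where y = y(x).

y = C1*cos(2*x)*exp(4*x) + C2*exp(4*x)*sin(2*x)

Characteristic equation r² - 8r + 20 = 0 has discriminant (-8)² - 4·(20) = -16 < 0, so r = 4 ± 2i.
Hence y_h = C1*cos(2*x)*exp(4*x) + C2*exp(4*x)*sin(2*x).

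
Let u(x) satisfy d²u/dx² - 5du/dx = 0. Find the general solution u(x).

Characteristic equation r² - 5r = 0 factors as (r - 5)r = 0, so r = 5, 0.
Hence u_h = C1*exp(5*x) + C2.

u = C2 + C1*exp(5*x)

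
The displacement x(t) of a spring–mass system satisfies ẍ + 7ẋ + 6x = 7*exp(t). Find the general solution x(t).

x = exp(t)/2 + C1*exp(-t) + C2*exp(-6*t)

Characteristic equation r² + 7r + 6 = 0 factors as (r + 1)(r + 6) = 0, so r = -1, -6.
Hence x_h = C1*exp(-t) + C2*exp(-6*t).
Try x_p = A*exp(t). Substituting into the equation and dividing by exp(t) gives A = 1/2, so x_p = exp(t)/2.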